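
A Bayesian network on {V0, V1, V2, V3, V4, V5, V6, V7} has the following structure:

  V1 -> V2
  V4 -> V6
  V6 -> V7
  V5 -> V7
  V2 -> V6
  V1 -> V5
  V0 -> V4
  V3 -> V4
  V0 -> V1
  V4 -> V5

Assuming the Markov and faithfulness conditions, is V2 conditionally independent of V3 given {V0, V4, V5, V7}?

Yes

We examine all 6 paths between V2 and V3:
  1. V2 → V6 → V7 ← V5 ← V1 ← V0 → V4 ← V3 — V6:chain[open]; V7:collider[open]; V5:chain[blocks]; V1:chain[open]; V0:fork[blocks]; V4:collider[open] ⇒ blocked
  2. V2 → V6 → V7 ← V5 ← V4 ← V3 — V6:chain[open]; V7:collider[open]; V5:chain[blocks]; V4:chain[blocks] ⇒ blocked
  3. V2 → V6 ← V4 ← V3 — V6:collider[open]; V4:chain[blocks] ⇒ blocked
  4. V2 ← V1 ← V0 → V4 ← V3 — V1:chain[open]; V0:fork[blocks]; V4:collider[open] ⇒ blocked
  5. V2 ← V1 → V5 → V7 ← V6 ← V4 ← V3 — V1:fork[open]; V5:chain[blocks]; V7:collider[open]; V6:chain[open]; V4:chain[blocks] ⇒ blocked
  6. V2 ← V1 → V5 ← V4 ← V3 — V1:fork[open]; V5:collider[open]; V4:chain[blocks] ⇒ blocked
All paths are blocked; V2 ⊥ V3 | {V0, V4, V5, V7} holds.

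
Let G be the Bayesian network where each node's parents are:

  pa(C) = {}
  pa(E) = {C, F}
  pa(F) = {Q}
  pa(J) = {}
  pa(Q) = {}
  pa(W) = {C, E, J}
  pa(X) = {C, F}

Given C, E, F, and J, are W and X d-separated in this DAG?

Yes — W and X are d-separated given {C, E, F, J}.

Enumerating the 4 paths from W to X and testing each for blocking by {C, E, F, J}:
Path 1: W ← C → X
  C is a fork here and C is conditioned on, so the path is blocked at C.
Path 2: W ← C → E ← F → X
  C is a fork here and C is conditioned on, so the path is blocked at C.
Path 3: W ← E ← F → X
  E is a chain here and E is conditioned on, so the path is blocked at E.
Path 4: W ← E ← C → X
  E is a chain here and E is conditioned on, so the path is blocked at E.
All paths are blocked; W ⊥ X | {C, E, F, J} holds.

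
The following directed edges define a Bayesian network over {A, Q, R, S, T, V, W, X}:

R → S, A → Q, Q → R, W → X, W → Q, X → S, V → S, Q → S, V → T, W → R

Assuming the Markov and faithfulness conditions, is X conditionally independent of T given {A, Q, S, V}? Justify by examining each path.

Yes

5 paths connect X and T; each must be blocked for d-separation to hold:
  1. X ← W → R → S ← V → T — W:fork[open]; R:chain[open]; S:collider[open]; V:fork[blocks] ⇒ blocked
  2. X ← W → R ← Q → S ← V → T — W:fork[open]; R:collider[open]; Q:fork[blocks]; S:collider[open]; V:fork[blocks] ⇒ blocked
  3. X ← W → Q → S ← V → T — W:fork[open]; Q:chain[blocks]; S:collider[open]; V:fork[blocks] ⇒ blocked
  4. X ← W → Q → R → S ← V → T — W:fork[open]; Q:chain[blocks]; R:chain[open]; S:collider[open]; V:fork[blocks] ⇒ blocked
  5. X → S ← V → T — S:collider[open]; V:fork[blocks] ⇒ blocked
All paths are blocked; X ⊥ T | {A, Q, S, V} holds.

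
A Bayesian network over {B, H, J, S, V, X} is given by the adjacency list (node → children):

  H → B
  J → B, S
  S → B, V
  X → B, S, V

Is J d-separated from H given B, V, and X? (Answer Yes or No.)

No

There are 4 undirected paths between J and H; checking each against the conditioning set {B, V, X}:
Path 1: J → S ← X → B ← H
  X is a fork here and X is conditioned on, so the path is blocked at X.
Path 2: J → S → B ← H
  S is a chain and S is not conditioned on; B is a collider and B is conditioned on, which opens it — no node blocks this path, so it is active.
Path 3: J → S → V ← X → B ← H
  X is a fork here and X is conditioned on, so the path is blocked at X.
Path 4: J → B ← H
  B is a collider and B is conditioned on, which opens it — no node blocks this path, so it is active.
Because an active path exists, J and H are not d-separated.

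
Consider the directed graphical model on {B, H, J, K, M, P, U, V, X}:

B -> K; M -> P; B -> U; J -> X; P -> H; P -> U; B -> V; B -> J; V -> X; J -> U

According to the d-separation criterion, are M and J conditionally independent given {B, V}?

Enumerating the 3 paths from M to J and testing each for blocking by {B, V}:
Path 1: M → P → U ← B → V → X ← J
  U is a collider here and neither U nor any of its descendants is conditioned on, so the collider stays closed — the path is blocked at U.
Path 2: M → P → U ← B → J
  U is a collider here and neither U nor any of its descendants is conditioned on, so the collider stays closed — the path is blocked at U.
Path 3: M → P → U ← J
  U is a collider here and neither U nor any of its descendants is conditioned on, so the collider stays closed — the path is blocked at U.
All paths are blocked; M ⊥ J | {B, V} holds.

Yes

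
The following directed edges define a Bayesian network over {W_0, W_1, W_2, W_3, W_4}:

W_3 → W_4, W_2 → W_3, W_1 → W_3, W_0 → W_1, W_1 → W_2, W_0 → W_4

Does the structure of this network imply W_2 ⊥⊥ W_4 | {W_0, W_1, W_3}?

We examine all 4 paths between W_2 and W_4:
Path 1: W_2 → W_3 ← W_1 ← W_0 → W_4
  W_1 is a chain here and W_1 is conditioned on, so the path is blocked at W_1.
Path 2: W_2 → W_3 → W_4
  W_3 is a chain here and W_3 is conditioned on, so the path is blocked at W_3.
Path 3: W_2 ← W_1 ← W_0 → W_4
  W_1 is a chain here and W_1 is conditioned on, so the path is blocked at W_1.
Path 4: W_2 ← W_1 → W_3 → W_4
  W_1 is a fork here and W_1 is conditioned on, so the path is blocked at W_1.
All paths are blocked; W_2 ⊥ W_4 | {W_0, W_1, W_3} holds.

Yes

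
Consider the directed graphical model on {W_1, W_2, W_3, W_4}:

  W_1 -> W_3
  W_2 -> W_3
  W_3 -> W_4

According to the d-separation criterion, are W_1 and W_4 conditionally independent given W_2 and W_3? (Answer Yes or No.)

The only undirected path from W_1 to W_4 is:
Path 1: W_1 → W_3 → W_4
  W_3 is a chain here and W_3 is conditioned on, so the path is blocked at W_3.
All paths are blocked; W_1 ⊥ W_4 | {W_2, W_3} holds.

Yes — W_1 and W_4 are d-separated given {W_2, W_3}.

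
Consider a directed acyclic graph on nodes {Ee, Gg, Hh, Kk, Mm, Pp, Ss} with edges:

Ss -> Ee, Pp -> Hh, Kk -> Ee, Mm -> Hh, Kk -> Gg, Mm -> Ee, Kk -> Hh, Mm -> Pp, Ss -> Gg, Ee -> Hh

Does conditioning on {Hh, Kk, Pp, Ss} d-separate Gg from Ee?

Yes

There are 5 undirected paths between Gg and Ee; checking each against the conditioning set {Hh, Kk, Pp, Ss}:
  1. Gg ← Kk → Hh ← Pp ← Mm → Ee — Kk:fork[blocks]; Hh:collider[open]; Pp:chain[blocks]; Mm:fork[open] ⇒ blocked
  2. Gg ← Kk → Hh ← Mm → Ee — Kk:fork[blocks]; Hh:collider[open]; Mm:fork[open] ⇒ blocked
  3. Gg ← Kk → Hh ← Ee — Kk:fork[blocks]; Hh:collider[open] ⇒ blocked
  4. Gg ← Kk → Ee — Kk:fork[blocks] ⇒ blocked
  5. Gg ← Ss → Ee — Ss:fork[blocks] ⇒ blocked
All paths are blocked; Gg ⊥ Ee | {Hh, Kk, Pp, Ss} holds.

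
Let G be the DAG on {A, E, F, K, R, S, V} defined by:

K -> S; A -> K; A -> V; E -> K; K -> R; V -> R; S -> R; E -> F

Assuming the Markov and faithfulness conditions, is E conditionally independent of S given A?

No — E and S are not d-separated given {A}.

There are 3 undirected paths between E and S; checking each against the conditioning set {A}:
Path 1: E → K ← A → V → R ← S
  K is a collider here and neither K nor any of its descendants is conditioned on, so the collider stays closed — the path is blocked at K.
Path 2: E → K → S
  K is a chain and K is not conditioned on — no node blocks this path, so it is active.
Path 3: E → K → R ← S
  R is a collider here and neither R nor any of its descendants is conditioned on, so the collider stays closed — the path is blocked at R.
Because an active path exists, E and S are not d-separated.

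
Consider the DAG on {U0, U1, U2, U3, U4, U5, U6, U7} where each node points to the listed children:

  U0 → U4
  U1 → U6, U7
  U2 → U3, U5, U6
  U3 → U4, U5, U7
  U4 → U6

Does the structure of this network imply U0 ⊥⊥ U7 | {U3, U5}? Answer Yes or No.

Yes — U0 and U7 are d-separated given {U3, U5}.

There are 6 undirected paths between U0 and U7; checking each against the conditioning set {U3, U5}:
Path 1: U0 → U4 ← U3 → U5 ← U2 → U6 ← U1 → U7
  U4 is a collider here and neither U4 nor any of its descendants is conditioned on, so the collider stays closed — the path is blocked at U4.
Path 2: U0 → U4 ← U3 → U7
  U4 is a collider here and neither U4 nor any of its descendants is conditioned on, so the collider stays closed — the path is blocked at U4.
Path 3: U0 → U4 ← U3 ← U2 → U6 ← U1 → U7
  U4 is a collider here and neither U4 nor any of its descendants is conditioned on, so the collider stays closed — the path is blocked at U4.
Path 4: U0 → U4 → U6 ← U2 → U3 → U7
  U6 is a collider here and neither U6 nor any of its descendants is conditioned on, so the collider stays closed — the path is blocked at U6.
Path 5: U0 → U4 → U6 ← U2 → U5 ← U3 → U7
  U6 is a collider here and neither U6 nor any of its descendants is conditioned on, so the collider stays closed — the path is blocked at U6.
Path 6: U0 → U4 → U6 ← U1 → U7
  U6 is a collider here and neither U6 nor any of its descendants is conditioned on, so the collider stays closed — the path is blocked at U6.
All paths are blocked; U0 ⊥ U7 | {U3, U5} holds.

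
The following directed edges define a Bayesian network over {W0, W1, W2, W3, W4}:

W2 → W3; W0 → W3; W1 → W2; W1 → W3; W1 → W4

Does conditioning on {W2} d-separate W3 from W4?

We examine all 2 paths between W3 and W4:
Path 1: W3 ← W1 → W4
  W1 is a fork and W1 is not conditioned on — no node blocks this path, so it is active.
Path 2: W3 ← W2 ← W1 → W4
  W2 is a chain here and W2 is conditioned on, so the path is blocked at W2.
Since the path W3 ← W1 → W4 is active, W3 and W4 are not d-separated given {W2}.

No — W3 and W4 are not d-separated given {W2}.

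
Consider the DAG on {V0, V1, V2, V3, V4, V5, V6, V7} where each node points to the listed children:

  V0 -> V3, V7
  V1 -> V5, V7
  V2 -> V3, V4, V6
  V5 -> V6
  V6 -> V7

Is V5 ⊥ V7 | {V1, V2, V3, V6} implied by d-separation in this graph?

Yes — V5 and V7 are d-separated given {V1, V2, V3, V6}.

Enumerating the 3 paths from V5 to V7 and testing each for blocking by {V1, V2, V3, V6}:
  1. V5 → V6 ← V2 → V3 ← V0 → V7 — V6:collider[open]; V2:fork[blocks]; V3:collider[open]; V0:fork[open] ⇒ blocked
  2. V5 → V6 → V7 — V6:chain[blocks] ⇒ blocked
  3. V5 ← V1 → V7 — V1:fork[blocks] ⇒ blocked
Every path is blocked, so V5 and V7 are d-separated given {V1, V2, V3, V6}.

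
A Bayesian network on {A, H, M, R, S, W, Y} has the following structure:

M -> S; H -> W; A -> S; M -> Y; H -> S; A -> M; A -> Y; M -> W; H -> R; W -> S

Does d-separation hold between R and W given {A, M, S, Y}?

No

There are 5 undirected paths between R and W; checking each against the conditioning set {A, M, S, Y}:
Path 1: R ← H → S ← A → M → W
  A is a fork here and A is conditioned on, so the path is blocked at A.
Path 2: R ← H → S ← A → Y ← M → W
  A is a fork here and A is conditioned on, so the path is blocked at A.
Path 3: R ← H → S ← M → W
  M is a fork here and M is conditioned on, so the path is blocked at M.
Path 4: R ← H → S ← W
  H is a fork and H is not conditioned on; S is a collider and S is conditioned on, which opens it — no node blocks this path, so it is active.
Path 5: R ← H → W
  H is a fork and H is not conditioned on — no node blocks this path, so it is active.
Since the path R ← H → S ← W is active, R and W are not d-separated given {A, M, S, Y}.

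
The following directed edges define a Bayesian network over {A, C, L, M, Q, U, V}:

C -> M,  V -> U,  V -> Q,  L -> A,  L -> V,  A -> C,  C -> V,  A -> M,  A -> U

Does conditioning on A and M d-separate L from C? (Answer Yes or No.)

We examine all 6 paths between L and C:
Path 1: L → A → C
  A is a chain here and A is conditioned on, so the path is blocked at A.
Path 2: L → A → M ← C
  A is a chain here and A is conditioned on, so the path is blocked at A.
Path 3: L → A → U ← V ← C
  A is a chain here and A is conditioned on, so the path is blocked at A.
Path 4: L → V ← C
  V is a collider here and neither V nor any of its descendants is conditioned on, so the collider stays closed — the path is blocked at V.
Path 5: L → V → U ← A → C
  U is a collider here and neither U nor any of its descendants is conditioned on, so the collider stays closed — the path is blocked at U.
Path 6: L → V → U ← A → M ← C
  U is a collider here and neither U nor any of its descendants is conditioned on, so the collider stays closed — the path is blocked at U.
Every path is blocked, so L and C are d-separated given {A, M}.

Yes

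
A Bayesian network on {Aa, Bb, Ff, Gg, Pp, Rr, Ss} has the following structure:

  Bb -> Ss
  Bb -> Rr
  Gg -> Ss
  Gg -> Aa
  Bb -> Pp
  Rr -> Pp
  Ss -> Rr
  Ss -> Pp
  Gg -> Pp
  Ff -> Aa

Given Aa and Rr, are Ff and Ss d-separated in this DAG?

No

Enumerating the 6 paths from Ff to Ss and testing each for blocking by {Aa, Rr}:
Path 1: Ff → Aa ← Gg → Ss
  Aa is a collider and Aa is conditioned on, which opens it; Gg is a fork and Gg is not conditioned on — no node blocks this path, so it is active.
Path 2: Ff → Aa ← Gg → Pp ← Ss
  Pp is a collider here and neither Pp nor any of its descendants is conditioned on, so the collider stays closed — the path is blocked at Pp.
Path 3: Ff → Aa ← Gg → Pp ← Bb → Ss
  Pp is a collider here and neither Pp nor any of its descendants is conditioned on, so the collider stays closed — the path is blocked at Pp.
Path 4: Ff → Aa ← Gg → Pp ← Bb → Rr ← Ss
  Pp is a collider here and neither Pp nor any of its descendants is conditioned on, so the collider stays closed — the path is blocked at Pp.
Path 5: Ff → Aa ← Gg → Pp ← Rr ← Ss
  Pp is a collider here and neither Pp nor any of its descendants is conditioned on, so the collider stays closed — the path is blocked at Pp.
Path 6: Ff → Aa ← Gg → Pp ← Rr ← Bb → Ss
  Pp is a collider here and neither Pp nor any of its descendants is conditioned on, so the collider stays closed — the path is blocked at Pp.
Since the path Ff → Aa ← Gg → Ss is active, Ff and Ss are not d-separated given {Aa, Rr}.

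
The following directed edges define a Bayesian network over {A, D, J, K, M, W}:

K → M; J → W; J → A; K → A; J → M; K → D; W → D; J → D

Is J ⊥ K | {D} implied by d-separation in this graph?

No

We examine all 4 paths between J and K:
Path 1: J → M ← K
  M is a collider here and neither M nor any of its descendants is conditioned on, so the collider stays closed — the path is blocked at M.
Path 2: J → D ← K
  D is a collider and D is conditioned on, which opens it — no node blocks this path, so it is active.
Path 3: J → W → D ← K
  W is a chain and W is not conditioned on; D is a collider and D is conditioned on, which opens it — no node blocks this path, so it is active.
Path 4: J → A ← K
  A is a collider here and neither A nor any of its descendants is conditioned on, so the collider stays closed — the path is blocked at A.
At least one path is unblocked, so d-separation fails.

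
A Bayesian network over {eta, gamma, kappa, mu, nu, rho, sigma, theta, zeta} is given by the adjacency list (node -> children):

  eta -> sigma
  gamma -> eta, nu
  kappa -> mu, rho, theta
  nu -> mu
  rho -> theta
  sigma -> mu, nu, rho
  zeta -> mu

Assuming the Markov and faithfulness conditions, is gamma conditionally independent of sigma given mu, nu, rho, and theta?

Enumerating the 5 paths from gamma to sigma and testing each for blocking by {mu, nu, rho, theta}:
Path 1: gamma → nu ← sigma
  nu is a collider and nu is conditioned on, which opens it — no node blocks this path, so it is active.
Path 2: gamma → nu → mu ← kappa → theta ← rho ← sigma
  nu is a chain here and nu is conditioned on, so the path is blocked at nu.
Path 3: gamma → nu → mu ← kappa → rho ← sigma
  nu is a chain here and nu is conditioned on, so the path is blocked at nu.
Path 4: gamma → nu → mu ← sigma
  nu is a chain here and nu is conditioned on, so the path is blocked at nu.
Path 5: gamma → eta → sigma
  eta is a chain and eta is not conditioned on — no node blocks this path, so it is active.
Because an active path exists, gamma and sigma are not d-separated.

No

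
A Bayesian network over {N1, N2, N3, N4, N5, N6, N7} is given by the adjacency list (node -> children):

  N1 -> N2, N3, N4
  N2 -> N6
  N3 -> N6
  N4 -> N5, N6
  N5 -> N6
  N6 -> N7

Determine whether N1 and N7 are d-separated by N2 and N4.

No

4 paths connect N1 and N7; each must be blocked for d-separation to hold:
Path 1: N1 → N4 → N5 → N6 → N7
  N4 is a chain here and N4 is conditioned on, so the path is blocked at N4.
Path 2: N1 → N4 → N6 → N7
  N4 is a chain here and N4 is conditioned on, so the path is blocked at N4.
Path 3: N1 → N3 → N6 → N7
  N3 is a chain and N3 is not conditioned on; N6 is a chain and N6 is not conditioned on — no node blocks this path, so it is active.
Path 4: N1 → N2 → N6 → N7
  N2 is a chain here and N2 is conditioned on, so the path is blocked at N2.
Because an active path exists, N1 and N7 are not d-separated.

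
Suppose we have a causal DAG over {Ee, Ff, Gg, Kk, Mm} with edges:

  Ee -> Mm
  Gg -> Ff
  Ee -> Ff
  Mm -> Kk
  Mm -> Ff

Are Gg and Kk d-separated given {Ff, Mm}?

Yes

There are 2 undirected paths between Gg and Kk; checking each against the conditioning set {Ff, Mm}:
  1. Gg → Ff ← Ee → Mm → Kk — Ff:collider[open]; Ee:fork[open]; Mm:chain[blocks] ⇒ blocked
  2. Gg → Ff ← Mm → Kk — Ff:collider[open]; Mm:fork[blocks] ⇒ blocked
All paths are blocked; Gg ⊥ Kk | {Ff, Mm} holds.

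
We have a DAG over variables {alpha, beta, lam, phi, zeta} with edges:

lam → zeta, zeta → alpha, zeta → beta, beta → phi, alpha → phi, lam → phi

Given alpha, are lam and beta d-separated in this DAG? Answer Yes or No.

No

Enumerating the 4 paths from lam to beta and testing each for blocking by {alpha}:
Path 1: lam → zeta → beta
  zeta is a chain and zeta is not conditioned on — no node blocks this path, so it is active.
Path 2: lam → zeta → alpha → phi ← beta
  alpha is a chain here and alpha is conditioned on, so the path is blocked at alpha.
Path 3: lam → phi ← beta
  phi is a collider here and neither phi nor any of its descendants is conditioned on, so the collider stays closed — the path is blocked at phi.
Path 4: lam → phi ← alpha ← zeta → beta
  phi is a collider here and neither phi nor any of its descendants is conditioned on, so the collider stays closed — the path is blocked at phi.
Since the path lam → zeta → beta is active, lam and beta are not d-separated given {alpha}.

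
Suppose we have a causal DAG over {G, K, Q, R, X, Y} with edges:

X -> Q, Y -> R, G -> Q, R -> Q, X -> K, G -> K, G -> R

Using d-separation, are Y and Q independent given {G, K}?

No

We examine all 3 paths between Y and Q:
  1. Y → R ← G → Q — R:collider[blocks]; G:fork[blocks] ⇒ blocked
  2. Y → R ← G → K ← X → Q — R:collider[blocks]; G:fork[blocks]; K:collider[open]; X:fork[open] ⇒ blocked
  3. Y → R → Q — R:chain[open] ⇒ active
At least one path is unblocked, so d-separation fails.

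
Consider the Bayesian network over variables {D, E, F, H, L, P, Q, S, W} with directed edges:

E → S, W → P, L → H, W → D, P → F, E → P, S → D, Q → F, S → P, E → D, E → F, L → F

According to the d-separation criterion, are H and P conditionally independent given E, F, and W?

No

There are 6 undirected paths between H and P; checking each against the conditioning set {E, F, W}:
Path 1: H ← L → F ← E → S → P
  E is a fork here and E is conditioned on, so the path is blocked at E.
Path 2: H ← L → F ← E → S → D ← W → P
  E is a fork here and E is conditioned on, so the path is blocked at E.
Path 3: H ← L → F ← E → P
  E is a fork here and E is conditioned on, so the path is blocked at E.
Path 4: H ← L → F ← E → D ← S → P
  E is a fork here and E is conditioned on, so the path is blocked at E.
Path 5: H ← L → F ← E → D ← W → P
  E is a fork here and E is conditioned on, so the path is blocked at E.
Path 6: H ← L → F ← P
  L is a fork and L is not conditioned on; F is a collider and F is conditioned on, which opens it — no node blocks this path, so it is active.
At least one path is unblocked, so d-separation fails.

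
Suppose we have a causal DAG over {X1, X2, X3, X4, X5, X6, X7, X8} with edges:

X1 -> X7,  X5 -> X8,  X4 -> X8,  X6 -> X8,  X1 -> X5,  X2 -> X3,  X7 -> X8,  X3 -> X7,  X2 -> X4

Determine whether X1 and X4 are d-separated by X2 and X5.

4 paths connect X1 and X4; each must be blocked for d-separation to hold:
  1. X1 → X5 → X8 ← X4 — X5:chain[blocks]; X8:collider[blocks] ⇒ blocked
  2. X1 → X5 → X8 ← X7 ← X3 ← X2 → X4 — X5:chain[blocks]; X8:collider[blocks]; X7:chain[open]; X3:chain[open]; X2:fork[blocks] ⇒ blocked
  3. X1 → X7 ← X3 ← X2 → X4 — X7:collider[blocks]; X3:chain[open]; X2:fork[blocks] ⇒ blocked
  4. X1 → X7 → X8 ← X4 — X7:chain[open]; X8:collider[blocks] ⇒ blocked
Every path is blocked, so X1 and X4 are d-separated given {X2, X5}.

Yes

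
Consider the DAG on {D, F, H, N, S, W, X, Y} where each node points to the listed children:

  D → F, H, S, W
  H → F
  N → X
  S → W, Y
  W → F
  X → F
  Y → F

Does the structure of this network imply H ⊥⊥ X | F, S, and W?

No — H and X are not d-separated given {F, S, W}.

6 paths connect H and X; each must be blocked for d-separation to hold:
Path 1: H ← D → S → Y → F ← X
  S is a chain here and S is conditioned on, so the path is blocked at S.
Path 2: H ← D → S → W → F ← X
  S is a chain here and S is conditioned on, so the path is blocked at S.
Path 3: H ← D → W ← S → Y → F ← X
  S is a fork here and S is conditioned on, so the path is blocked at S.
Path 4: H ← D → W → F ← X
  W is a chain here and W is conditioned on, so the path is blocked at W.
Path 5: H ← D → F ← X
  D is a fork and D is not conditioned on; F is a collider and F is conditioned on, which opens it — no node blocks this path, so it is active.
Path 6: H → F ← X
  F is a collider and F is conditioned on, which opens it — no node blocks this path, so it is active.
Since the path H ← D → F ← X is active, H and X are not d-separated given {F, S, W}.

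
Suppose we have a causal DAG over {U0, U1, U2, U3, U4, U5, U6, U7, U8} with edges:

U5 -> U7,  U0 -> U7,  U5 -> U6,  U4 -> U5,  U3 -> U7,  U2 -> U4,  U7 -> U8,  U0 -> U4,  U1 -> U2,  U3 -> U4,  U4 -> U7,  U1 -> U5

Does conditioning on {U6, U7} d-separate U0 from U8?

Yes — U0 and U8 are d-separated given {U6, U7}.

Enumerating the 5 paths from U0 to U8 and testing each for blocking by {U6, U7}:
Path 1: U0 → U7 → U8
  U7 is a chain here and U7 is conditioned on, so the path is blocked at U7.
Path 2: U0 → U4 → U7 → U8
  U7 is a chain here and U7 is conditioned on, so the path is blocked at U7.
Path 3: U0 → U4 ← U3 → U7 → U8
  U7 is a chain here and U7 is conditioned on, so the path is blocked at U7.
Path 4: U0 → U4 ← U2 ← U1 → U5 → U7 → U8
  U7 is a chain here and U7 is conditioned on, so the path is blocked at U7.
Path 5: U0 → U4 → U5 → U7 → U8
  U7 is a chain here and U7 is conditioned on, so the path is blocked at U7.
Since every path is blocked, d-separation holds.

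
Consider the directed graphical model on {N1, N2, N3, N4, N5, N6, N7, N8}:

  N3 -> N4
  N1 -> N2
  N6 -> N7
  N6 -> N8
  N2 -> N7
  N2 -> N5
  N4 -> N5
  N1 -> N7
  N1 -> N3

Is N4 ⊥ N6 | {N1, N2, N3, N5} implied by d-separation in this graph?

Enumerating the 4 paths from N4 to N6 and testing each for blocking by {N1, N2, N3, N5}:
Path 1: N4 ← N3 ← N1 → N7 ← N6
  N3 is a chain here and N3 is conditioned on, so the path is blocked at N3.
Path 2: N4 ← N3 ← N1 → N2 → N7 ← N6
  N3 is a chain here and N3 is conditioned on, so the path is blocked at N3.
Path 3: N4 → N5 ← N2 → N7 ← N6
  N2 is a fork here and N2 is conditioned on, so the path is blocked at N2.
Path 4: N4 → N5 ← N2 ← N1 → N7 ← N6
  N2 is a chain here and N2 is conditioned on, so the path is blocked at N2.
Every path is blocked, so N4 and N6 are d-separated given {N1, N2, N3, N5}.

Yes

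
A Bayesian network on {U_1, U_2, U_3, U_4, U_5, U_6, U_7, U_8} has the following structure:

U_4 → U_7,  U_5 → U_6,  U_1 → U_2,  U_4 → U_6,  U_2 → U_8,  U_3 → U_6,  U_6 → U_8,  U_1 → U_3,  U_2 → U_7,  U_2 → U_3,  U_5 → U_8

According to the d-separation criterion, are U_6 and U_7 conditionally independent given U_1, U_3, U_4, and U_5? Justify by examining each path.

Yes

5 paths connect U_6 and U_7; each must be blocked for d-separation to hold:
Path 1: U_6 ← U_3 ← U_1 → U_2 → U_7
  U_3 is a chain here and U_3 is conditioned on, so the path is blocked at U_3.
Path 2: U_6 ← U_3 ← U_2 → U_7
  U_3 is a chain here and U_3 is conditioned on, so the path is blocked at U_3.
Path 3: U_6 → U_8 ← U_2 → U_7
  U_8 is a collider here and neither U_8 nor any of its descendants is conditioned on, so the collider stays closed — the path is blocked at U_8.
Path 4: U_6 ← U_4 → U_7
  U_4 is a fork here and U_4 is conditioned on, so the path is blocked at U_4.
Path 5: U_6 ← U_5 → U_8 ← U_2 → U_7
  U_5 is a fork here and U_5 is conditioned on, so the path is blocked at U_5.
All paths are blocked; U_6 ⊥ U_7 | {U_1, U_3, U_4, U_5} holds.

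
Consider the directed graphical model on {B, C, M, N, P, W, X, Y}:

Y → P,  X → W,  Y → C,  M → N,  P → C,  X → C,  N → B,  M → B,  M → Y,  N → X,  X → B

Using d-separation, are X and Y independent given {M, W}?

Yes

We examine all 6 paths between X and Y:
Path 1: X ← N ← M → Y
  M is a fork here and M is conditioned on, so the path is blocked at M.
Path 2: X ← N → B ← M → Y
  B is a collider here and neither B nor any of its descendants is conditioned on, so the collider stays closed — the path is blocked at B.
Path 3: X → B ← N ← M → Y
  B is a collider here and neither B nor any of its descendants is conditioned on, so the collider stays closed — the path is blocked at B.
Path 4: X → B ← M → Y
  B is a collider here and neither B nor any of its descendants is conditioned on, so the collider stays closed — the path is blocked at B.
Path 5: X → C ← Y
  C is a collider here and neither C nor any of its descendants is conditioned on, so the collider stays closed — the path is blocked at C.
Path 6: X → C ← P ← Y
  C is a collider here and neither C nor any of its descendants is conditioned on, so the collider stays closed — the path is blocked at C.
Every path is blocked, so X and Y are d-separated given {M, W}.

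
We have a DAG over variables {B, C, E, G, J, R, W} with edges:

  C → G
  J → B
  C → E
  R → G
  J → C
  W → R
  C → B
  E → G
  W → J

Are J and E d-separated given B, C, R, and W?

6 paths connect J and E; each must be blocked for d-separation to hold:
  1. J → B ← C → E — B:collider[open]; C:fork[blocks] ⇒ blocked
  2. J → B ← C → G ← E — B:collider[open]; C:fork[blocks]; G:collider[blocks] ⇒ blocked
  3. J ← W → R → G ← E — W:fork[blocks]; R:chain[blocks]; G:collider[blocks] ⇒ blocked
  4. J ← W → R → G ← C → E — W:fork[blocks]; R:chain[blocks]; G:collider[blocks]; C:fork[blocks] ⇒ blocked
  5. J → C → E — C:chain[blocks] ⇒ blocked
  6. J → C → G ← E — C:chain[blocks]; G:collider[blocks] ⇒ blocked
Every path is blocked, so J and E are d-separated given {B, C, R, W}.

Yes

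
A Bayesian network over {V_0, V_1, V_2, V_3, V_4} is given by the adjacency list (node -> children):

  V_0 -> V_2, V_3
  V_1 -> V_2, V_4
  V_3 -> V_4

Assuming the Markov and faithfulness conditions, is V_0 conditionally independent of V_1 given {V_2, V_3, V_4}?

No

We examine all 2 paths between V_0 and V_1:
Path 1: V_0 → V_2 ← V_1
  V_2 is a collider and V_2 is conditioned on, which opens it — no node blocks this path, so it is active.
Path 2: V_0 → V_3 → V_4 ← V_1
  V_3 is a chain here and V_3 is conditioned on, so the path is blocked at V_3.
Since the path V_0 → V_2 ← V_1 is active, V_0 and V_1 are not d-separated given {V_2, V_3, V_4}.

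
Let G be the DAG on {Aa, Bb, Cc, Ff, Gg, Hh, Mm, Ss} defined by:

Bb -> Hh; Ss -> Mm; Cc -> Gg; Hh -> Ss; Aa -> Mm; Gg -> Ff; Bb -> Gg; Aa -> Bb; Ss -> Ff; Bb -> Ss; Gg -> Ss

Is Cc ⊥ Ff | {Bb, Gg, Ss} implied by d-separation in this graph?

Yes

There are 5 undirected paths between Cc and Ff; checking each against the conditioning set {Bb, Gg, Ss}:
  1. Cc → Gg ← Bb → Ss → Ff — Gg:collider[open]; Bb:fork[blocks]; Ss:chain[blocks] ⇒ blocked
  2. Cc → Gg ← Bb ← Aa → Mm ← Ss → Ff — Gg:collider[open]; Bb:chain[blocks]; Aa:fork[open]; Mm:collider[blocks]; Ss:fork[blocks] ⇒ blocked
  3. Cc → Gg ← Bb → Hh → Ss → Ff — Gg:collider[open]; Bb:fork[blocks]; Hh:chain[open]; Ss:chain[blocks] ⇒ blocked
  4. Cc → Gg → Ss → Ff — Gg:chain[blocks]; Ss:chain[blocks] ⇒ blocked
  5. Cc → Gg → Ff — Gg:chain[blocks] ⇒ blocked
Every path is blocked, so Cc and Ff are d-separated given {Bb, Gg, Ss}.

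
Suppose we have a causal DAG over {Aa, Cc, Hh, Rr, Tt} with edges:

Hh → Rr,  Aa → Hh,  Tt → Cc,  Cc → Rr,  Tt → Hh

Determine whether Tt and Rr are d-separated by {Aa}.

2 paths connect Tt and Rr; each must be blocked for d-separation to hold:
  1. Tt → Cc → Rr — Cc:chain[open] ⇒ active
  2. Tt → Hh → Rr — Hh:chain[open] ⇒ active
At least one path is unblocked, so d-separation fails.

No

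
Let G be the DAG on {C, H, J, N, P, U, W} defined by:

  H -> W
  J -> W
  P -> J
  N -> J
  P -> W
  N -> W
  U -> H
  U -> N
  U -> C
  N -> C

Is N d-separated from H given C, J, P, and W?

No

Enumerating the 5 paths from N to H and testing each for blocking by {C, J, P, W}:
  1. N ← U → H — U:fork[open] ⇒ active
  2. N → C ← U → H — C:collider[open]; U:fork[open] ⇒ active
  3. N → W ← H — W:collider[open] ⇒ active
  4. N → J ← P → W ← H — J:collider[open]; P:fork[blocks]; W:collider[open] ⇒ blocked
  5. N → J → W ← H — J:chain[blocks]; W:collider[open] ⇒ blocked
Because an active path exists, N and H are not d-separated.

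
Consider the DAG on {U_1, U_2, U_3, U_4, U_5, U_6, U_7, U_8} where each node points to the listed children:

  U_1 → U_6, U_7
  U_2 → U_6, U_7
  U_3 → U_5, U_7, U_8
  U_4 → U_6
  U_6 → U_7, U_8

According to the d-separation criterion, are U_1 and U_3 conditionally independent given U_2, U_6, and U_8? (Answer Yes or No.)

Yes

Enumerating the 6 paths from U_1 to U_3 and testing each for blocking by {U_2, U_6, U_8}:
Path 1: U_1 → U_6 → U_8 ← U_3
  U_6 is a chain here and U_6 is conditioned on, so the path is blocked at U_6.
Path 2: U_1 → U_6 ← U_2 → U_7 ← U_3
  U_2 is a fork here and U_2 is conditioned on, so the path is blocked at U_2.
Path 3: U_1 → U_6 → U_7 ← U_3
  U_6 is a chain here and U_6 is conditioned on, so the path is blocked at U_6.
Path 4: U_1 → U_7 ← U_6 → U_8 ← U_3
  U_7 is a collider here and neither U_7 nor any of its descendants is conditioned on, so the collider stays closed — the path is blocked at U_7.
Path 5: U_1 → U_7 ← U_2 → U_6 → U_8 ← U_3
  U_7 is a collider here and neither U_7 nor any of its descendants is conditioned on, so the collider stays closed — the path is blocked at U_7.
Path 6: U_1 → U_7 ← U_3
  U_7 is a collider here and neither U_7 nor any of its descendants is conditioned on, so the collider stays closed — the path is blocked at U_7.
All paths are blocked; U_1 ⊥ U_3 | {U_2, U_6, U_8} holds.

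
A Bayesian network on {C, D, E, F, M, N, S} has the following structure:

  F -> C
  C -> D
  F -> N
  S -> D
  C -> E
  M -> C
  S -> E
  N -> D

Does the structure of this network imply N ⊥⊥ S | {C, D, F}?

Enumerating the 4 paths from N to S and testing each for blocking by {C, D, F}:
  1. N ← F → C → E ← S — F:fork[blocks]; C:chain[blocks]; E:collider[blocks] ⇒ blocked
  2. N ← F → C → D ← S — F:fork[blocks]; C:chain[blocks]; D:collider[open] ⇒ blocked
  3. N → D ← S — D:collider[open] ⇒ active
  4. N → D ← C → E ← S — D:collider[open]; C:fork[blocks]; E:collider[blocks] ⇒ blocked
Because an active path exists, N and S are not d-separated.

No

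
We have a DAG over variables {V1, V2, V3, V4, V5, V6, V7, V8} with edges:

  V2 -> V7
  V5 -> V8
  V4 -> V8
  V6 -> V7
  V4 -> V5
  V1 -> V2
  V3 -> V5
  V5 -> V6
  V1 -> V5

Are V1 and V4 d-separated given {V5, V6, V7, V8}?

There are 4 undirected paths between V1 and V4; checking each against the conditioning set {V5, V6, V7, V8}:
Path 1: V1 → V5 → V8 ← V4
  V5 is a chain here and V5 is conditioned on, so the path is blocked at V5.
Path 2: V1 → V5 ← V4
  V5 is a collider and V5 is conditioned on, which opens it — no node blocks this path, so it is active.
Path 3: V1 → V2 → V7 ← V6 ← V5 → V8 ← V4
  V6 is a chain here and V6 is conditioned on, so the path is blocked at V6.
Path 4: V1 → V2 → V7 ← V6 ← V5 ← V4
  V6 is a chain here and V6 is conditioned on, so the path is blocked at V6.
Since the path V1 → V5 ← V4 is active, V1 and V4 are not d-separated given {V5, V6, V7, V8}.

No — V1 and V4 are not d-separated given {V5, V6, V7, V8}.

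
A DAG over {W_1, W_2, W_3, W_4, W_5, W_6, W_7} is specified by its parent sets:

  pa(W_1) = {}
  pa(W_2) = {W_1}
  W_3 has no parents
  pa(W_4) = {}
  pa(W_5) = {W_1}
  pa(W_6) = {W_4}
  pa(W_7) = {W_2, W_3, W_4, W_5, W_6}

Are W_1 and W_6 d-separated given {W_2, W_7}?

We examine all 4 paths between W_1 and W_6:
Path 1: W_1 → W_5 → W_7 ← W_6
  W_5 is a chain and W_5 is not conditioned on; W_7 is a collider and W_7 is conditioned on, which opens it — no node blocks this path, so it is active.
Path 2: W_1 → W_5 → W_7 ← W_4 → W_6
  W_5 is a chain and W_5 is not conditioned on; W_7 is a collider and W_7 is conditioned on, which opens it; W_4 is a fork and W_4 is not conditioned on — no node blocks this path, so it is active.
Path 3: W_1 → W_2 → W_7 ← W_6
  W_2 is a chain here and W_2 is conditioned on, so the path is blocked at W_2.
Path 4: W_1 → W_2 → W_7 ← W_4 → W_6
  W_2 is a chain here and W_2 is conditioned on, so the path is blocked at W_2.
At least one path is unblocked, so d-separation fails.

No — W_1 and W_6 are not d-separated given {W_2, W_7}.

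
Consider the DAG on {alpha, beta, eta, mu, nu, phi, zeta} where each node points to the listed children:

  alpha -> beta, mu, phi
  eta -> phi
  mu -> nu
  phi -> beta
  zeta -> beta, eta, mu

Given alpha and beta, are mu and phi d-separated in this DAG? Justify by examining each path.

We examine all 6 paths between mu and phi:
  1. mu ← zeta → beta ← phi — zeta:fork[open]; beta:collider[open] ⇒ active
  2. mu ← zeta → beta ← alpha → phi — zeta:fork[open]; beta:collider[open]; alpha:fork[blocks] ⇒ blocked
  3. mu ← zeta → eta → phi — zeta:fork[open]; eta:chain[open] ⇒ active
  4. mu ← alpha → beta ← phi — alpha:fork[blocks]; beta:collider[open] ⇒ blocked
  5. mu ← alpha → beta ← zeta → eta → phi — alpha:fork[blocks]; beta:collider[open]; zeta:fork[open]; eta:chain[open] ⇒ blocked
  6. mu ← alpha → phi — alpha:fork[blocks] ⇒ blocked
Because an active path exists, mu and phi are not d-separated.

No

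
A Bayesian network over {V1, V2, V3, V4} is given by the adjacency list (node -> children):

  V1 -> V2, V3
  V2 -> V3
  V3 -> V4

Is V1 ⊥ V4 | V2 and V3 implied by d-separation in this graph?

There are 2 undirected paths between V1 and V4; checking each against the conditioning set {V2, V3}:
Path 1: V1 → V2 → V3 → V4
  V2 is a chain here and V2 is conditioned on, so the path is blocked at V2.
Path 2: V1 → V3 → V4
  V3 is a chain here and V3 is conditioned on, so the path is blocked at V3.
All paths are blocked; V1 ⊥ V4 | {V2, V3} holds.

Yes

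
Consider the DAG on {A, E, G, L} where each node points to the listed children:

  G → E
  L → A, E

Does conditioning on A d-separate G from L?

There is one path between G and L:
  1. G → E ← L — E:collider[blocks] ⇒ blocked
Every path is blocked, so G and L are d-separated given {A}.

Yes — G and L are d-separated given {A}.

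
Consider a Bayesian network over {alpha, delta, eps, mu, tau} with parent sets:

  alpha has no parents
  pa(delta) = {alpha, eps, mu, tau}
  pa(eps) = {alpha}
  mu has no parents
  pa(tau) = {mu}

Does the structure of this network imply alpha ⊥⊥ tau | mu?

We examine all 4 paths between alpha and tau:
Path 1: alpha → delta ← tau
  delta is a collider here and neither delta nor any of its descendants is conditioned on, so the collider stays closed — the path is blocked at delta.
Path 2: alpha → delta ← mu → tau
  delta is a collider here and neither delta nor any of its descendants is conditioned on, so the collider stays closed — the path is blocked at delta.
Path 3: alpha → eps → delta ← tau
  delta is a collider here and neither delta nor any of its descendants is conditioned on, so the collider stays closed — the path is blocked at delta.
Path 4: alpha → eps → delta ← mu → tau
  delta is a collider here and neither delta nor any of its descendants is conditioned on, so the collider stays closed — the path is blocked at delta.
Every path is blocked, so alpha and tau are d-separated given {mu}.

Yes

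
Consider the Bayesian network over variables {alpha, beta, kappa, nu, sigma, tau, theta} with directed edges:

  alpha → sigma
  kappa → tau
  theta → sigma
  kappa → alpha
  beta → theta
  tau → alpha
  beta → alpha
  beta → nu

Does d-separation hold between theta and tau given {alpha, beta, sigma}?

Yes

We examine all 4 paths between theta and tau:
Path 1: theta ← beta → alpha ← tau
  beta is a fork here and beta is conditioned on, so the path is blocked at beta.
Path 2: theta ← beta → alpha ← kappa → tau
  beta is a fork here and beta is conditioned on, so the path is blocked at beta.
Path 3: theta → sigma ← alpha ← tau
  alpha is a chain here and alpha is conditioned on, so the path is blocked at alpha.
Path 4: theta → sigma ← alpha ← kappa → tau
  alpha is a chain here and alpha is conditioned on, so the path is blocked at alpha.
Every path is blocked, so theta and tau are d-separated given {alpha, beta, sigma}.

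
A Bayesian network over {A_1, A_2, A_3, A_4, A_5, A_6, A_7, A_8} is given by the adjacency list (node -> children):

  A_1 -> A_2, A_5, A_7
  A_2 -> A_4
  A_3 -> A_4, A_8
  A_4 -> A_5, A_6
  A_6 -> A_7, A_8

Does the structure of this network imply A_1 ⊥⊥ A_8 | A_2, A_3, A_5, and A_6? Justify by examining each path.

6 paths connect A_1 and A_8; each must be blocked for d-separation to hold:
Path 1: A_1 → A_2 → A_4 ← A_3 → A_8
  A_2 is a chain here and A_2 is conditioned on, so the path is blocked at A_2.
Path 2: A_1 → A_2 → A_4 → A_6 → A_8
  A_2 is a chain here and A_2 is conditioned on, so the path is blocked at A_2.
Path 3: A_1 → A_7 ← A_6 → A_8
  A_7 is a collider here and neither A_7 nor any of its descendants is conditioned on, so the collider stays closed — the path is blocked at A_7.
Path 4: A_1 → A_7 ← A_6 ← A_4 ← A_3 → A_8
  A_7 is a collider here and neither A_7 nor any of its descendants is conditioned on, so the collider stays closed — the path is blocked at A_7.
Path 5: A_1 → A_5 ← A_4 ← A_3 → A_8
  A_3 is a fork here and A_3 is conditioned on, so the path is blocked at A_3.
Path 6: A_1 → A_5 ← A_4 → A_6 → A_8
  A_6 is a chain here and A_6 is conditioned on, so the path is blocked at A_6.
All paths are blocked; A_1 ⊥ A_8 | {A_2, A_3, A_5, A_6} holds.

Yes — A_1 and A_8 are d-separated given {A_2, A_3, A_5, A_6}.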